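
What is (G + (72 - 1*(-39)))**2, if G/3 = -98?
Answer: 33489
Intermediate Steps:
G = -294 (G = 3*(-98) = -294)
(G + (72 - 1*(-39)))**2 = (-294 + (72 - 1*(-39)))**2 = (-294 + (72 + 39))**2 = (-294 + 111)**2 = (-183)**2 = 33489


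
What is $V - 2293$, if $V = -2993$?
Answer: $-5286$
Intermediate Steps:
$V - 2293 = -2993 - 2293 = -5286$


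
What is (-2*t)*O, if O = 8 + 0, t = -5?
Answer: 80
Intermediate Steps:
O = 8
(-2*t)*O = -2*(-5)*8 = 10*8 = 80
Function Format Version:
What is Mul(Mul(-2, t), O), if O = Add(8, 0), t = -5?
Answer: 80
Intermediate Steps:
O = 8
Mul(Mul(-2, t), O) = Mul(Mul(-2, -5), 8) = Mul(10, 8) = 80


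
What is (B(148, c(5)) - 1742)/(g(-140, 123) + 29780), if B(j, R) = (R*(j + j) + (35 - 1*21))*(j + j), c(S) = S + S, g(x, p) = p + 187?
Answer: 146427/5015 ≈ 29.198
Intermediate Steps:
g(x, p) = 187 + p
c(S) = 2*S
B(j, R) = 2*j*(14 + 2*R*j) (B(j, R) = (R*(2*j) + (35 - 21))*(2*j) = (2*R*j + 14)*(2*j) = (14 + 2*R*j)*(2*j) = 2*j*(14 + 2*R*j))
(B(148, c(5)) - 1742)/(g(-140, 123) + 29780) = (4*148*(7 + (2*5)*148) - 1742)/((187 + 123) + 29780) = (4*148*(7 + 10*148) - 1742)/(310 + 29780) = (4*148*(7 + 1480) - 1742)/30090 = (4*148*1487 - 1742)*(1/30090) = (880304 - 1742)*(1/30090) = 878562*(1/30090) = 146427/5015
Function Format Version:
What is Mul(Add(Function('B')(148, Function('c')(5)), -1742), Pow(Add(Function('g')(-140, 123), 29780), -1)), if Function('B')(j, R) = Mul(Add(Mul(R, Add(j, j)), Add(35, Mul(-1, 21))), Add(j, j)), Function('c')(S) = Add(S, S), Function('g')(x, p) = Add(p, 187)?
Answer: Rational(146427, 5015) ≈ 29.198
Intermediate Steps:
Function('g')(x, p) = Add(187, p)
Function('c')(S) = Mul(2, S)
Function('B')(j, R) = Mul(2, j, Add(14, Mul(2, R, j))) (Function('B')(j, R) = Mul(Add(Mul(R, Mul(2, j)), Add(35, -21)), Mul(2, j)) = Mul(Add(Mul(2, R, j), 14), Mul(2, j)) = Mul(Add(14, Mul(2, R, j)), Mul(2, j)) = Mul(2, j, Add(14, Mul(2, R, j))))
Mul(Add(Function('B')(148, Function('c')(5)), -1742), Pow(Add(Function('g')(-140, 123), 29780), -1)) = Mul(Add(Mul(4, 148, Add(7, Mul(Mul(2, 5), 148))), -1742), Pow(Add(Add(187, 123), 29780), -1)) = Mul(Add(Mul(4, 148, Add(7, Mul(10, 148))), -1742), Pow(Add(310, 29780), -1)) = Mul(Add(Mul(4, 148, Add(7, 1480)), -1742), Pow(30090, -1)) = Mul(Add(Mul(4, 148, 1487), -1742), Rational(1, 30090)) = Mul(Add(880304, -1742), Rational(1, 30090)) = Mul(878562, Rational(1, 30090)) = Rational(146427, 5015)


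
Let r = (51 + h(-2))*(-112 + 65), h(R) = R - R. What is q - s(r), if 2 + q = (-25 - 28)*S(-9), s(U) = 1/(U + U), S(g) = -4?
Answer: 1006741/4794 ≈ 210.00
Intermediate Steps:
h(R) = 0
r = -2397 (r = (51 + 0)*(-112 + 65) = 51*(-47) = -2397)
s(U) = 1/(2*U)
q = 210 (q = -2 + (-25 - 28)*(-4) = -2 - 53*(-4) = -2 + 212 = 210)
q - s(r) = 210 - 1/(2*(-2397)) = 210 - (-1)/(2*2397) = 210 - 1*(-1/4794) = 210 + 1/4794 = 1006741/4794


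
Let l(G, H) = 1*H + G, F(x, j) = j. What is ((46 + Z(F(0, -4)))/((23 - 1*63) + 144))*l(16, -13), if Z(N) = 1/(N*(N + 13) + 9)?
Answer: 1241/936 ≈ 1.3259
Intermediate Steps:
Z(N) = 1/(9 + N*(13 + N)) (Z(N) = 1/(N*(13 + N) + 9) = 1/(9 + N*(13 + N)))
l(G, H) = G + H (l(G, H) = H + G = G + H)
((46 + Z(F(0, -4)))/((23 - 1*63) + 144))*l(16, -13) = ((46 + 1/(9 + (-4)² + 13*(-4)))/((23 - 1*63) + 144))*(16 - 13) = ((46 + 1/(9 + 16 - 52))/((23 - 63) + 144))*3 = ((46 + 1/(-27))/(-40 + 144))*3 = ((46 - 1/27)/104)*3 = ((1241/27)*(1/104))*3 = (1241/2808)*3 = 1241/936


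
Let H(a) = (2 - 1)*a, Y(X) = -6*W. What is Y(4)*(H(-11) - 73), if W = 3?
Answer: 1512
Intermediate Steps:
Y(X) = -18 (Y(X) = -6*3 = -18)
H(a) = a (H(a) = 1*a = a)
Y(4)*(H(-11) - 73) = -18*(-11 - 73) = -18*(-84) = 1512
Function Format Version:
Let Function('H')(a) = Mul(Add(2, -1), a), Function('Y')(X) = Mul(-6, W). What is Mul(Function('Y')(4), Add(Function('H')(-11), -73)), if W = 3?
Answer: 1512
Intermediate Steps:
Function('Y')(X) = -18 (Function('Y')(X) = Mul(-6, 3) = -18)
Function('H')(a) = a (Function('H')(a) = Mul(1, a) = a)
Mul(Function('Y')(4), Add(Function('H')(-11), -73)) = Mul(-18, Add(-11, -73)) = Mul(-18, -84) = 1512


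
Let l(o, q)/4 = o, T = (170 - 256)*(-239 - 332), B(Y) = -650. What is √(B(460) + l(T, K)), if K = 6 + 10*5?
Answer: √195774 ≈ 442.46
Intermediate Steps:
K = 56 (K = 6 + 50 = 56)
T = 49106 (T = -86*(-571) = 49106)
l(o, q) = 4*o
√(B(460) + l(T, K)) = √(-650 + 4*49106) = √(-650 + 196424) = √195774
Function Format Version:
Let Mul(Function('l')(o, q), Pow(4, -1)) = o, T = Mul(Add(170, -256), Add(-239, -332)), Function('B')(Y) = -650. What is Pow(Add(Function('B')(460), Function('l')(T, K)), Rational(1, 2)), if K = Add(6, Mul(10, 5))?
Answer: Pow(195774, Rational(1, 2)) ≈ 442.46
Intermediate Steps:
K = 56 (K = Add(6, 50) = 56)
T = 49106 (T = Mul(-86, -571) = 49106)
Function('l')(o, q) = Mul(4, o)
Pow(Add(Function('B')(460), Function('l')(T, K)), Rational(1, 2)) = Pow(Add(-650, Mul(4, 49106)), Rational(1, 2)) = Pow(Add(-650, 196424), Rational(1, 2)) = Pow(195774, Rational(1, 2))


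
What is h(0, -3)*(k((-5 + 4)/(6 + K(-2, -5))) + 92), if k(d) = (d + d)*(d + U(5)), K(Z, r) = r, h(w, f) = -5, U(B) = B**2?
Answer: -220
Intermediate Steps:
k(d) = 2*d*(25 + d) (k(d) = (d + d)*(d + 5**2) = (2*d)*(d + 25) = (2*d)*(25 + d) = 2*d*(25 + d))
h(0, -3)*(k((-5 + 4)/(6 + K(-2, -5))) + 92) = -5*(2*((-5 + 4)/(6 - 5))*(25 + (-5 + 4)/(6 - 5)) + 92) = -5*(2*(-1/1)*(25 - 1/1) + 92) = -5*(2*(-1*1)*(25 - 1*1) + 92) = -5*(2*(-1)*(25 - 1) + 92) = -5*(2*(-1)*24 + 92) = -5*(-48 + 92) = -5*44 = -220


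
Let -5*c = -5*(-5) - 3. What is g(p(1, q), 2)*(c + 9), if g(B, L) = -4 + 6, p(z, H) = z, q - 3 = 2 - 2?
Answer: 46/5 ≈ 9.2000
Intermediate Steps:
q = 3 (q = 3 + (2 - 2) = 3 + 0 = 3)
c = -22/5 (c = -(-5*(-5) - 3)/5 = -(25 - 3)/5 = -⅕*22 = -22/5 ≈ -4.4000)
g(B, L) = 2
g(p(1, q), 2)*(c + 9) = 2*(-22/5 + 9) = 2*(23/5) = 46/5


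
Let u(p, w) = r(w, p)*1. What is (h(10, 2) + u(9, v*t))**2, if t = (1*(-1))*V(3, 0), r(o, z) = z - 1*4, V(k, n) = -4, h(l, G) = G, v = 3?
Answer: 49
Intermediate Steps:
r(o, z) = -4 + z (r(o, z) = z - 4 = -4 + z)
t = 4 (t = (1*(-1))*(-4) = -1*(-4) = 4)
u(p, w) = -4 + p (u(p, w) = (-4 + p)*1 = -4 + p)
(h(10, 2) + u(9, v*t))**2 = (2 + (-4 + 9))**2 = (2 + 5)**2 = 7**2 = 49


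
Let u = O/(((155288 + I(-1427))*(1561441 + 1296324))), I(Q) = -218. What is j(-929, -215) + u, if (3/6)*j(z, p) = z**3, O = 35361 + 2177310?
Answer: -236870066944941129743/147717872850 ≈ -1.6035e+9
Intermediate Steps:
O = 2212671
j(z, p) = 2*z**3
u = 737557/147717872850 (u = 2212671/(((155288 - 218)*(1561441 + 1296324))) = 2212671/((155070*2857765)) = 2212671/443153618550 = 2212671*(1/443153618550) = 737557/147717872850 ≈ 4.9930e-6)
j(-929, -215) + u = 2*(-929)**3 + 737557/147717872850 = 2*(-801765089) + 737557/147717872850 = -1603530178 + 737557/147717872850 = -236870066944941129743/147717872850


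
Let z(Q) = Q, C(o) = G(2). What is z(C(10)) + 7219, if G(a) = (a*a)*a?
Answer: 7227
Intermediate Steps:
G(a) = a³ (G(a) = a²*a = a³)
C(o) = 8 (C(o) = 2³ = 8)
z(C(10)) + 7219 = 8 + 7219 = 7227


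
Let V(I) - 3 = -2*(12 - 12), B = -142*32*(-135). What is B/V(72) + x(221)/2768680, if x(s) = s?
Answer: 566139686621/2768680 ≈ 2.0448e+5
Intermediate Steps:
B = 613440 (B = -4544*(-135) = 613440)
V(I) = 3 (V(I) = 3 - 2*(12 - 12) = 3 - 2*0 = 3 + 0 = 3)
B/V(72) + x(221)/2768680 = 613440/3 + 221/2768680 = 613440*(⅓) + 221*(1/2768680) = 204480 + 221/2768680 = 566139686621/2768680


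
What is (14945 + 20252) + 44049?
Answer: 79246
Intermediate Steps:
(14945 + 20252) + 44049 = 35197 + 44049 = 79246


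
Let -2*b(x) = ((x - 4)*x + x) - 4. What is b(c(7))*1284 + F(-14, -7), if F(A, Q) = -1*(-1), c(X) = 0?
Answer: 2569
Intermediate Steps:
F(A, Q) = 1
b(x) = 2 - x/2 - x*(-4 + x)/2 (b(x) = -(((x - 4)*x + x) - 4)/2 = -(((-4 + x)*x + x) - 4)/2 = -((x*(-4 + x) + x) - 4)/2 = -((x + x*(-4 + x)) - 4)/2 = -(-4 + x + x*(-4 + x))/2 = 2 - x/2 - x*(-4 + x)/2)
b(c(7))*1284 + F(-14, -7) = (2 - ½*0² + (3/2)*0)*1284 + 1 = (2 - ½*0 + 0)*1284 + 1 = (2 + 0 + 0)*1284 + 1 = 2*1284 + 1 = 2568 + 1 = 2569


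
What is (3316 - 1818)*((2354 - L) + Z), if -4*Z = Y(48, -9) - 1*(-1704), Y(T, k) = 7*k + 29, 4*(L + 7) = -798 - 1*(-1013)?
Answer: 5661691/2 ≈ 2.8308e+6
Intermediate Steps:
L = 187/4 (L = -7 + (-798 - 1*(-1013))/4 = -7 + (-798 + 1013)/4 = -7 + (¼)*215 = -7 + 215/4 = 187/4 ≈ 46.750)
Y(T, k) = 29 + 7*k
Z = -835/2 (Z = -((29 + 7*(-9)) - 1*(-1704))/4 = -((29 - 63) + 1704)/4 = -(-34 + 1704)/4 = -¼*1670 = -835/2 ≈ -417.50)
(3316 - 1818)*((2354 - L) + Z) = (3316 - 1818)*((2354 - 1*187/4) - 835/2) = 1498*((2354 - 187/4) - 835/2) = 1498*(9229/4 - 835/2) = 1498*(7559/4) = 5661691/2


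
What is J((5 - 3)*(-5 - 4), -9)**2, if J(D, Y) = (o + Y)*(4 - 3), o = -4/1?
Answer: 169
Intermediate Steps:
o = -4 (o = -4*1 = -4)
J(D, Y) = -4 + Y (J(D, Y) = (-4 + Y)*(4 - 3) = (-4 + Y)*1 = -4 + Y)
J((5 - 3)*(-5 - 4), -9)**2 = (-4 - 9)**2 = (-13)**2 = 169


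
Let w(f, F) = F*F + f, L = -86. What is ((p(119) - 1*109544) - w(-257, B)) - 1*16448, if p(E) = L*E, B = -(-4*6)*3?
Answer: -141153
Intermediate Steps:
B = 72 (B = -(-24)*3 = -1*(-24)*3 = 24*3 = 72)
p(E) = -86*E
w(f, F) = f + F² (w(f, F) = F² + f = f + F²)
((p(119) - 1*109544) - w(-257, B)) - 1*16448 = ((-86*119 - 1*109544) - (-257 + 72²)) - 1*16448 = ((-10234 - 109544) - (-257 + 5184)) - 16448 = (-119778 - 1*4927) - 16448 = (-119778 - 4927) - 16448 = -124705 - 16448 = -141153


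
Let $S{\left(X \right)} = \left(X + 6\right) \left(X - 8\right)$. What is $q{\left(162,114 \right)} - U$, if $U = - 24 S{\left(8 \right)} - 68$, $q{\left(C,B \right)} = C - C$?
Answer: $68$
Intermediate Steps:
$q{\left(C,B \right)} = 0$
$S{\left(X \right)} = \left(-8 + X\right) \left(6 + X\right)$ ($S{\left(X \right)} = \left(6 + X\right) \left(-8 + X\right) = \left(-8 + X\right) \left(6 + X\right)$)
$U = -68$ ($U = - 24 \left(-48 + 8^{2} - 16\right) - 68 = - 24 \left(-48 + 64 - 16\right) - 68 = \left(-24\right) 0 - 68 = 0 - 68 = -68$)
$q{\left(162,114 \right)} - U = 0 - -68 = 0 + 68 = 68$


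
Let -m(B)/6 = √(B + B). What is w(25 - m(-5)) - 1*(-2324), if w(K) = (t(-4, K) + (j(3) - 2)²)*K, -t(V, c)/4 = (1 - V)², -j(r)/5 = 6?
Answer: 25424 + 5544*I*√10 ≈ 25424.0 + 17532.0*I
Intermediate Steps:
j(r) = -30 (j(r) = -5*6 = -30)
m(B) = -6*√2*√B (m(B) = -6*√(B + B) = -6*√2*√B)
t(V, c) = -4*(1 - V)²
w(K) = 924*K (w(K) = (-4*(-1 - 4)² + (-30 - 2)²)*K = (-4*(-5)² + (-32)²)*K = (-4*25 + 1024)*K = (-100 + 1024)*K = 924*K)
w(25 - m(-5)) - 1*(-2324) = 924*(25 - (-6)*√2*√(-5)) - 1*(-2324) = 924*(25 - (-6)*√2*I*√5) + 2324 = 924*(25 - (-6)*I*√10) + 2324 = 924*(25 + 6*I*√10) + 2324 = (23100 + 5544*I*√10) + 2324 = 25424 + 5544*I*√10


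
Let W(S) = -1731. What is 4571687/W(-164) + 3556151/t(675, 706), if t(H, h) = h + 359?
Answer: 142983414/204835 ≈ 698.04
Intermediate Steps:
t(H, h) = 359 + h
4571687/W(-164) + 3556151/t(675, 706) = 4571687/(-1731) + 3556151/(359 + 706) = 4571687*(-1/1731) + 3556151/1065 = -4571687/1731 + 3556151*(1/1065) = -4571687/1731 + 3556151/1065 = 142983414/204835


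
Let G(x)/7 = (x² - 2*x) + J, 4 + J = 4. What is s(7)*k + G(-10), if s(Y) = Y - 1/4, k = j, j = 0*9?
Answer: 840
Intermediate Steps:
J = 0 (J = -4 + 4 = 0)
j = 0
k = 0
s(Y) = -¼ + Y (s(Y) = Y - 1*¼ = Y - ¼ = -¼ + Y)
G(x) = -14*x + 7*x² (G(x) = 7*((x² - 2*x) + 0) = 7*(x² - 2*x) = -14*x + 7*x²)
s(7)*k + G(-10) = (-¼ + 7)*0 + 7*(-10)*(-2 - 10) = (27/4)*0 + 7*(-10)*(-12) = 0 + 840 = 840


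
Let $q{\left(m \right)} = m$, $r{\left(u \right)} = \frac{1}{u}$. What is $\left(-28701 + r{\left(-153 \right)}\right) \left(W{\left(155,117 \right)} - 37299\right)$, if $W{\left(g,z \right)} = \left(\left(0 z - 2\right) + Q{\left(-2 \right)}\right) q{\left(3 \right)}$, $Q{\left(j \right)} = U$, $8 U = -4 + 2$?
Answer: $\frac{109212682607}{102} \approx 1.0707 \cdot 10^{9}$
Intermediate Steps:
$U = - \frac{1}{4}$ ($U = \frac{-4 + 2}{8} = \frac{1}{8} \left(-2\right) = - \frac{1}{4} \approx -0.25$)
$Q{\left(j \right)} = - \frac{1}{4}$
$W{\left(g,z \right)} = - \frac{27}{4}$ ($W{\left(g,z \right)} = \left(\left(0 z - 2\right) - \frac{1}{4}\right) 3 = \left(\left(0 - 2\right) - \frac{1}{4}\right) 3 = \left(-2 - \frac{1}{4}\right) 3 = \left(- \frac{9}{4}\right) 3 = - \frac{27}{4}$)
$\left(-28701 + r{\left(-153 \right)}\right) \left(W{\left(155,117 \right)} - 37299\right) = \left(-28701 + \frac{1}{-153}\right) \left(- \frac{27}{4} - 37299\right) = \left(-28701 - \frac{1}{153}\right) \left(- \frac{149223}{4}\right) = \left(- \frac{4391254}{153}\right) \left(- \frac{149223}{4}\right) = \frac{109212682607}{102}$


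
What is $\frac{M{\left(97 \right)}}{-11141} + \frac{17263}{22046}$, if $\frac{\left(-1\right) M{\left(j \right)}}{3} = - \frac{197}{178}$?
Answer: $\frac{8555297897}{10929844627} \approx 0.78275$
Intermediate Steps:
$M{\left(j \right)} = \frac{591}{178}$ ($M{\left(j \right)} = - 3 \left(- \frac{197}{178}\right) = - 3 \left(\left(-197\right) \frac{1}{178}\right) = \left(-3\right) \left(- \frac{197}{178}\right) = \frac{591}{178}$)
$\frac{M{\left(97 \right)}}{-11141} + \frac{17263}{22046} = \frac{591}{178 \left(-11141\right)} + \frac{17263}{22046} = \frac{591}{178} \left(- \frac{1}{11141}\right) + 17263 \cdot \frac{1}{22046} = - \frac{591}{1983098} + \frac{17263}{22046} = \frac{8555297897}{10929844627}$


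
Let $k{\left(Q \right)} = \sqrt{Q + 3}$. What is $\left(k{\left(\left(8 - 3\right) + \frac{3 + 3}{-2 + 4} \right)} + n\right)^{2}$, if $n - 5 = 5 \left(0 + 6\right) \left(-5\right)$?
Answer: $\left(145 - \sqrt{11}\right)^{2} \approx 20074.0$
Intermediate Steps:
$n = -145$ ($n = 5 + 5 \left(0 + 6\right) \left(-5\right) = 5 + 5 \cdot 6 \left(-5\right) = 5 + 30 \left(-5\right) = 5 - 150 = -145$)
$k{\left(Q \right)} = \sqrt{3 + Q}$
$\left(k{\left(\left(8 - 3\right) + \frac{3 + 3}{-2 + 4} \right)} + n\right)^{2} = \left(\sqrt{3 + \left(\left(8 - 3\right) + \frac{3 + 3}{-2 + 4}\right)} - 145\right)^{2} = \left(\sqrt{3 + \left(5 + \frac{6}{2}\right)} - 145\right)^{2} = \left(\sqrt{3 + \left(5 + 6 \cdot \frac{1}{2}\right)} - 145\right)^{2} = \left(\sqrt{3 + \left(5 + 3\right)} - 145\right)^{2} = \left(\sqrt{3 + 8} - 145\right)^{2} = \left(\sqrt{11} - 145\right)^{2} = \left(-145 + \sqrt{11}\right)^{2}$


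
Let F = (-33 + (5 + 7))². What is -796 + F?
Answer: -355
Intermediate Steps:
F = 441 (F = (-33 + 12)² = (-21)² = 441)
-796 + F = -796 + 441 = -355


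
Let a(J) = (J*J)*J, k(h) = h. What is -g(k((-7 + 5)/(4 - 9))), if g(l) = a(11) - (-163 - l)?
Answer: -7472/5 ≈ -1494.4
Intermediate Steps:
a(J) = J³ (a(J) = J²*J = J³)
g(l) = 1494 + l (g(l) = 11³ - (-163 - l) = 1331 + (163 + l) = 1494 + l)
-g(k((-7 + 5)/(4 - 9))) = -(1494 + (-7 + 5)/(4 - 9)) = -(1494 - 2/(-5)) = -(1494 - 2*(-⅕)) = -(1494 + ⅖) = -1*7472/5 = -7472/5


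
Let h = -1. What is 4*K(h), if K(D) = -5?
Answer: -20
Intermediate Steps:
4*K(h) = 4*(-5) = -20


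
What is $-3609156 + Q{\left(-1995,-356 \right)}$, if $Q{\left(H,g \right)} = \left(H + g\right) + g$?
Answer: $-3611863$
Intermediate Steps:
$Q{\left(H,g \right)} = H + 2 g$
$-3609156 + Q{\left(-1995,-356 \right)} = -3609156 + \left(-1995 + 2 \left(-356\right)\right) = -3609156 - 2707 = -3611863$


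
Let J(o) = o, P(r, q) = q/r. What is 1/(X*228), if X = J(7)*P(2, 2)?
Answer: 1/1596 ≈ 0.00062657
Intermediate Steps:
X = 7 (X = 7*(2/2) = 7*(2*(½)) = 7*1 = 7)
1/(X*228) = 1/(7*228) = 1/1596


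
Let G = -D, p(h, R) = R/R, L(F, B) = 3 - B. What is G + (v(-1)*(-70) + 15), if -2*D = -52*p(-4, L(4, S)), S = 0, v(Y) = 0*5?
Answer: -11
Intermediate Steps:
v(Y) = 0
p(h, R) = 1
D = 26 (D = -(-26) = -½*(-52) = 26)
G = -26 (G = -1*26 = -26)
G + (v(-1)*(-70) + 15) = -26 + (0*(-70) + 15) = -26 + (0 + 15) = -26 + 15 = -11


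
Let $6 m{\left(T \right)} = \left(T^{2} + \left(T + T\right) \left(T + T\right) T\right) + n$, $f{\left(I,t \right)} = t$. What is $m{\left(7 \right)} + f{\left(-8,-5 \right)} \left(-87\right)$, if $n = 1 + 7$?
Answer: $\frac{4039}{6} \approx 673.17$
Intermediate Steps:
$n = 8$
$m{\left(T \right)} = \frac{4}{3} + \frac{T^{2}}{6} + \frac{2 T^{3}}{3}$ ($m{\left(T \right)} = \frac{\left(T^{2} + \left(T + T\right) \left(T + T\right) T\right) + 8}{6} = \frac{\left(T^{2} + 2 T 2 T T\right) + 8}{6} = \frac{\left(T^{2} + 4 T^{2} T\right) + 8}{6} = \frac{\left(T^{2} + 4 T^{3}\right) + 8}{6} = \frac{8 + T^{2} + 4 T^{3}}{6} = \frac{4}{3} + \frac{T^{2}}{6} + \frac{2 T^{3}}{3}$)
$m{\left(7 \right)} + f{\left(-8,-5 \right)} \left(-87\right) = \left(\frac{4}{3} + \frac{7^{2}}{6} + \frac{2 \cdot 7^{3}}{3}\right) - -435 = \left(\frac{4}{3} + \frac{1}{6} \cdot 49 + \frac{2}{3} \cdot 343\right) + 435 = \left(\frac{4}{3} + \frac{49}{6} + \frac{686}{3}\right) + 435 = \frac{1429}{6} + 435 = \frac{4039}{6}$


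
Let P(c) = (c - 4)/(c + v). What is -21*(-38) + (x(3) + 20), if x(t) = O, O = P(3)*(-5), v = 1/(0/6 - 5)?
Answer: 11477/14 ≈ 819.79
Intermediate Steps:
v = -⅕ (v = 1/(0*(⅙) - 5) = 1/(0 - 5) = 1/(-5) = -⅕ ≈ -0.20000)
P(c) = (-4 + c)/(-⅕ + c) (P(c) = (c - 4)/(c - ⅕) = (-4 + c)/(-⅕ + c))
O = 25/14 (O = (5*(-4 + 3)/(-1 + 5*3))*(-5) = (5*(-1)/(-1 + 15))*(-5) = (5*(-1)/14)*(-5) = (5*(1/14)*(-1))*(-5) = -5/14*(-5) = 25/14 ≈ 1.7857)
x(t) = 25/14
-21*(-38) + (x(3) + 20) = -21*(-38) + (25/14 + 20) = 798 + 305/14 = 11477/14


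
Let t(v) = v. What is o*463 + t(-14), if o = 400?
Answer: 185186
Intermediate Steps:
o*463 + t(-14) = 400*463 - 14 = 185200 - 14 = 185186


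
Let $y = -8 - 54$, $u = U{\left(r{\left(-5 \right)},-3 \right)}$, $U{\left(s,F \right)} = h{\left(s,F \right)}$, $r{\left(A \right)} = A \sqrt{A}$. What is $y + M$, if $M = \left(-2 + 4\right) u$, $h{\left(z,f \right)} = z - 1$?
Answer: $-64 - 10 i \sqrt{5} \approx -64.0 - 22.361 i$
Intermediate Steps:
$r{\left(A \right)} = A^{\frac{3}{2}}$
$h{\left(z,f \right)} = -1 + z$
$U{\left(s,F \right)} = -1 + s$
$u = -1 - 5 i \sqrt{5}$ ($u = -1 + \left(-5\right)^{\frac{3}{2}} = -1 - 5 i \sqrt{5} \approx -1.0 - 11.18 i$)
$M = -2 - 10 i \sqrt{5}$ ($M = \left(-2 + 4\right) \left(-1 - 5 i \sqrt{5}\right) = 2 \left(-1 - 5 i \sqrt{5}\right) = -2 - 10 i \sqrt{5} \approx -2.0 - 22.361 i$)
$y = -62$ ($y = -8 + \left(-92 + 38\right) = -8 - 54 = -62$)
$y + M = -62 - \left(2 + 10 i \sqrt{5}\right) = -64 - 10 i \sqrt{5}$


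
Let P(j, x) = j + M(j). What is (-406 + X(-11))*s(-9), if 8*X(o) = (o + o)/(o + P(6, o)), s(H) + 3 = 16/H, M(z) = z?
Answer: 23435/12 ≈ 1952.9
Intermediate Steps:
s(H) = -3 + 16/H
P(j, x) = 2*j (P(j, x) = j + j = 2*j)
X(o) = o/(4*(12 + o)) (X(o) = ((o + o)/(o + 2*6))/8 = ((2*o)/(o + 12))/8 = ((2*o)/(12 + o))/8 = (2*o/(12 + o))/8 = o/(4*(12 + o)))
(-406 + X(-11))*s(-9) = (-406 + (¼)*(-11)/(12 - 11))*(-3 + 16/(-9)) = (-406 + (¼)*(-11)/1)*(-3 + 16*(-⅑)) = (-406 + (¼)*(-11)*1)*(-3 - 16/9) = (-406 - 11/4)*(-43/9) = -1635/4*(-43/9) = 23435/12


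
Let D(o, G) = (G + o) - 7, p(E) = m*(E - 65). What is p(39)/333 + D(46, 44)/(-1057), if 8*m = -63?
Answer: 83903/156436 ≈ 0.53634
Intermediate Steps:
m = -63/8 (m = (1/8)*(-63) = -63/8 ≈ -7.8750)
p(E) = 4095/8 - 63*E/8 (p(E) = -63*(E - 65)/8 = -63*(-65 + E)/8 = 4095/8 - 63*E/8)
D(o, G) = -7 + G + o
p(39)/333 + D(46, 44)/(-1057) = (4095/8 - 63/8*39)/333 + (-7 + 44 + 46)/(-1057) = (4095/8 - 2457/8)*(1/333) + 83*(-1/1057) = (819/4)*(1/333) - 83/1057 = 91/148 - 83/1057 = 83903/156436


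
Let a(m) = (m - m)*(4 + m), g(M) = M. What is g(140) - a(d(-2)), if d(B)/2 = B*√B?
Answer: 140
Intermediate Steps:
d(B) = 2*B^(3/2) (d(B) = 2*(B*√B) = 2*B^(3/2))
a(m) = 0 (a(m) = 0*(4 + m) = 0)
g(140) - a(d(-2)) = 140 - 1*0 = 140 + 0 = 140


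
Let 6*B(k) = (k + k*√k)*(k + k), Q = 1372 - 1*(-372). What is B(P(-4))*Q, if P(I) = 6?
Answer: 20928 + 20928*√6 ≈ 72191.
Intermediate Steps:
Q = 1744 (Q = 1372 + 372 = 1744)
B(k) = k*(k + k^(3/2))/3 (B(k) = ((k + k*√k)*(k + k))/6 = ((k + k^(3/2))*(2*k))/6 = (2*k*(k + k^(3/2)))/6 = k*(k + k^(3/2))/3)
B(P(-4))*Q = ((⅓)*6² + 6^(5/2)/3)*1744 = ((⅓)*36 + (36*√6)/3)*1744 = (12 + 12*√6)*1744 = 20928 + 20928*√6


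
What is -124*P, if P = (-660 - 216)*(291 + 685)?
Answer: 106017024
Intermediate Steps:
P = -854976 (P = -876*976 = -854976)
-124*P = -124*(-854976) = 106017024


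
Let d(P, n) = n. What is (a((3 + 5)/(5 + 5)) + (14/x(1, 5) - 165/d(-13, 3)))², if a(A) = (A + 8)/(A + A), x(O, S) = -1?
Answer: 16129/4 ≈ 4032.3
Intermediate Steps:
a(A) = (8 + A)/(2*A) (a(A) = (8 + A)/((2*A)) = (8 + A)*(1/(2*A)) = (8 + A)/(2*A))
(a((3 + 5)/(5 + 5)) + (14/x(1, 5) - 165/d(-13, 3)))² = ((8 + (3 + 5)/(5 + 5))/(2*(((3 + 5)/(5 + 5)))) + (14/(-1) - 165/3))² = ((8 + 8/10)/(2*((8/10))) + (14*(-1) - 165*⅓))² = ((8 + 8*(⅒))/(2*((8*(⅒)))) + (-14 - 55))² = ((8 + ⅘)/(2*(⅘)) - 69)² = ((½)*(5/4)*(44/5) - 69)² = (11/2 - 69)² = (-127/2)² = 16129/4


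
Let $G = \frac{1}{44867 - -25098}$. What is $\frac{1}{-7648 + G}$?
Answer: $- \frac{69965}{535092319} \approx -0.00013075$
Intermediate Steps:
$G = \frac{1}{69965}$ ($G = \frac{1}{44867 + 25098} = \frac{1}{69965} \approx 1.4293 \cdot 10^{-5}$)
$\frac{1}{-7648 + G} = \frac{1}{-7648 + \frac{1}{69965}} = \frac{1}{- \frac{535092319}{69965}} = - \frac{69965}{535092319}$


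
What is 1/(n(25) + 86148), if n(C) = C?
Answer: 1/86173 ≈ 1.1605e-5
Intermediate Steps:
1/(n(25) + 86148) = 1/(25 + 86148) = 1/86173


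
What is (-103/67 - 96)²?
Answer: 42706225/4489 ≈ 9513.5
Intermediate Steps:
(-103/67 - 96)² = (-6535/67)² = 42706225/4489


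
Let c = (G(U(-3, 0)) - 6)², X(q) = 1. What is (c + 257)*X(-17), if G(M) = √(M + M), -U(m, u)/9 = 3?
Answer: 239 - 36*I*√6 ≈ 239.0 - 88.182*I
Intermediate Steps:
U(m, u) = -27 (U(m, u) = -9*3 = -27)
G(M) = √2*√M (G(M) = √(2*M) = √2*√M)
c = (-6 + 3*I*√6)² (c = (√2*√(-27) - 6)² = (√2*(3*I*√3) - 6)² = (3*I*√6 - 6)² = (-6 + 3*I*√6)² ≈ -18.0 - 88.182*I)
(c + 257)*X(-17) = (9*(2 - I*√6)² + 257)*1 = (257 + 9*(2 - I*√6)²)*1 = 257 + 9*(2 - I*√6)²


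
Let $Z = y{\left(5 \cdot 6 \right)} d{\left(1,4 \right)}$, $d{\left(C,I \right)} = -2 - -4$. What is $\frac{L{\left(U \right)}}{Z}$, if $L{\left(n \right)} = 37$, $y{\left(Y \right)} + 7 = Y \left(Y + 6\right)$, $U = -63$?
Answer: $\frac{1}{58} \approx 0.017241$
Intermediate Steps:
$y{\left(Y \right)} = -7 + Y \left(6 + Y\right)$ ($y{\left(Y \right)} = -7 + Y \left(Y + 6\right) = -7 + Y \left(6 + Y\right)$)
$d{\left(C,I \right)} = 2$ ($d{\left(C,I \right)} = -2 + 4 = 2$)
$Z = 2146$ ($Z = \left(-7 + \left(5 \cdot 6\right)^{2} + 6 \cdot 5 \cdot 6\right) 2 = \left(-7 + 30^{2} + 6 \cdot 30\right) 2 = \left(-7 + 900 + 180\right) 2 = 1073 \cdot 2 = 2146$)
$\frac{L{\left(U \right)}}{Z} = \frac{37}{2146} = 37 \cdot \frac{1}{2146} = \frac{1}{58}$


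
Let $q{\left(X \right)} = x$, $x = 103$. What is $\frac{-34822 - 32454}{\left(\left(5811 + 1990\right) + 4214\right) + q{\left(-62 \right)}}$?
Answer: $- \frac{33638}{6059} \approx -5.5517$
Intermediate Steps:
$q{\left(X \right)} = 103$
$\frac{-34822 - 32454}{\left(\left(5811 + 1990\right) + 4214\right) + q{\left(-62 \right)}} = \frac{-34822 - 32454}{\left(\left(5811 + 1990\right) + 4214\right) + 103} = - \frac{67276}{\left(7801 + 4214\right) + 103} = - \frac{67276}{12015 + 103} = - \frac{67276}{12118} = \left(-67276\right) \frac{1}{12118} = - \frac{33638}{6059}$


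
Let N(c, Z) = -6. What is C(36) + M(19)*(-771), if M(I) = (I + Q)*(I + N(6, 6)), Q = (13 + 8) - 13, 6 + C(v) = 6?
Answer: -270621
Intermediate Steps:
C(v) = 0 (C(v) = -6 + 6 = 0)
Q = 8 (Q = 21 - 13 = 8)
M(I) = (-6 + I)*(8 + I) (M(I) = (I + 8)*(I - 6) = (8 + I)*(-6 + I) = (-6 + I)*(8 + I))
C(36) + M(19)*(-771) = 0 + (-48 + 19² + 2*19)*(-771) = 0 + (-48 + 361 + 38)*(-771) = 0 + 351*(-771) = 0 - 270621 = -270621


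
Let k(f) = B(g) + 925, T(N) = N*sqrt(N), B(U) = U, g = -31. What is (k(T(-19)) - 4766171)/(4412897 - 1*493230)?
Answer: -4765277/3919667 ≈ -1.2157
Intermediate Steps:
T(N) = N**(3/2)
k(f) = 894 (k(f) = -31 + 925 = 894)
(k(T(-19)) - 4766171)/(4412897 - 1*493230) = (894 - 4766171)/(4412897 - 1*493230) = -4765277/(4412897 - 493230) = -4765277/3919667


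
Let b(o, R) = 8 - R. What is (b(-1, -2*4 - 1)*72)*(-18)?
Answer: -22032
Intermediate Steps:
(b(-1, -2*4 - 1)*72)*(-18) = ((8 - (-2*4 - 1))*72)*(-18) = ((8 - (-8 - 1))*72)*(-18) = ((8 - 1*(-9))*72)*(-18) = ((8 + 9)*72)*(-18) = (17*72)*(-18) = 1224*(-18) = -22032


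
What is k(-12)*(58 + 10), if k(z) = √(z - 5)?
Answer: 68*I*√17 ≈ 280.37*I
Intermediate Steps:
k(z) = √(-5 + z)
k(-12)*(58 + 10) = √(-5 - 12)*(58 + 10) = √(-17)*68 = (I*√17)*68 = 68*I*√17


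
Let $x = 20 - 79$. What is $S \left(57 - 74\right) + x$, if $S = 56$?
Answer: $-1011$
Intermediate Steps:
$x = -59$
$S \left(57 - 74\right) + x = 56 \left(57 - 74\right) - 59 = 56 \left(-17\right) - 59 = -952 - 59 = -1011$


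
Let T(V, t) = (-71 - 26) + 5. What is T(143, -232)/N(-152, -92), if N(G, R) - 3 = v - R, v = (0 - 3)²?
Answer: -23/26 ≈ -0.88461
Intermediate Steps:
v = 9 (v = (-3)² = 9)
N(G, R) = 12 - R (N(G, R) = 3 + (9 - R) = 12 - R)
T(V, t) = -92 (T(V, t) = -97 + 5 = -92)
T(143, -232)/N(-152, -92) = -92/(12 - 1*(-92)) = -92/(12 + 92) = -92/104 = -92*1/104 = -23/26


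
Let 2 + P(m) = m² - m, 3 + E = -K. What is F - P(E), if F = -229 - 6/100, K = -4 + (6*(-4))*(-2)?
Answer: -124153/50 ≈ -2483.1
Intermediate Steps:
K = 44 (K = -4 - 24*(-2) = -4 + 48 = 44)
E = -47 (E = -3 - 1*44 = -3 - 44 = -47)
P(m) = -2 + m² - m (P(m) = -2 + (m² - m) = -2 + m² - m)
F = -11453/50 (F = -229 - 6*1/100 = -229 - 3/50 = -11453/50 ≈ -229.06)
F - P(E) = -11453/50 - (-2 + (-47)² - 1*(-47)) = -11453/50 - (-2 + 2209 + 47) = -11453/50 - 1*2254 = -11453/50 - 2254 = -124153/50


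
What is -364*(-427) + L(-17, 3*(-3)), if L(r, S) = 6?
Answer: 155434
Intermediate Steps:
-364*(-427) + L(-17, 3*(-3)) = -364*(-427) + 6 = 155428 + 6 = 155434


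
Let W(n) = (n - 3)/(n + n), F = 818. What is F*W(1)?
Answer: -818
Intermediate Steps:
W(n) = (-3 + n)/(2*n) (W(n) = (-3 + n)/((2*n)) = (-3 + n)*(1/(2*n)) = (-3 + n)/(2*n))
F*W(1) = 818*((1/2)*(-3 + 1)/1) = 818*((1/2)*1*(-2)) = 818*(-1) = -818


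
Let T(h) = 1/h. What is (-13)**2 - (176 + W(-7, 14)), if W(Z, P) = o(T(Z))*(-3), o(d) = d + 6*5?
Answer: 578/7 ≈ 82.571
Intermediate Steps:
o(d) = 30 + d (o(d) = d + 30 = 30 + d)
W(Z, P) = -90 - 3/Z (W(Z, P) = (30 + 1/Z)*(-3) = -90 - 3/Z)
(-13)**2 - (176 + W(-7, 14)) = (-13)**2 - (176 + (-90 - 3/(-7))) = 169 - (176 + (-90 - 3*(-1/7))) = 169 - (176 + (-90 + 3/7)) = 169 - (176 - 627/7) = 169 - 1*605/7 = 169 - 605/7 = 578/7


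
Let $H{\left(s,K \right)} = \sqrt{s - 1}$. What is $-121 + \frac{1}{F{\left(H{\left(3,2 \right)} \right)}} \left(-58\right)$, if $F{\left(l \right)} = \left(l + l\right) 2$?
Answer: $-121 - \frac{29 \sqrt{2}}{4} \approx -131.25$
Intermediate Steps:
$H{\left(s,K \right)} = \sqrt{-1 + s}$
$F{\left(l \right)} = 4 l$ ($F{\left(l \right)} = 2 l 2 = 4 l$)
$-121 + \frac{1}{F{\left(H{\left(3,2 \right)} \right)}} \left(-58\right) = -121 + \frac{1}{4 \sqrt{-1 + 3}} \left(-58\right) = -121 + \frac{1}{4 \sqrt{2}} \left(-58\right) = -121 + \frac{\sqrt{2}}{8} \left(-58\right) = -121 - \frac{29 \sqrt{2}}{4}$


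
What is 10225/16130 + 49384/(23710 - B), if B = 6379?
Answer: 194754679/55909806 ≈ 3.4834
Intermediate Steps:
10225/16130 + 49384/(23710 - B) = 10225/16130 + 49384/(23710 - 1*6379) = 10225*(1/16130) + 49384/(23710 - 6379) = 2045/3226 + 49384/17331 = 194754679/55909806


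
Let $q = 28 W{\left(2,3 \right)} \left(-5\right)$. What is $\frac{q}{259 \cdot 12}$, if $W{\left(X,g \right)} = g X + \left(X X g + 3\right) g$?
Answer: $- \frac{85}{37} \approx -2.2973$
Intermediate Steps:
$W{\left(X,g \right)} = X g + g \left(3 + g X^{2}\right)$ ($W{\left(X,g \right)} = X g + \left(X^{2} g + 3\right) g = X g + \left(g X^{2} + 3\right) g = X g + \left(3 + g X^{2}\right) g = X g + g \left(3 + g X^{2}\right)$)
$q = -7140$ ($q = 28 \cdot 3 \left(3 + 2 + 3 \cdot 2^{2}\right) \left(-5\right) = 28 \cdot 3 \left(3 + 2 + 3 \cdot 4\right) \left(-5\right) = 28 \cdot 3 \left(3 + 2 + 12\right) \left(-5\right) = 28 \cdot 3 \cdot 17 \left(-5\right) = 28 \cdot 51 \left(-5\right) = 1428 \left(-5\right) = -7140$)
$\frac{q}{259 \cdot 12} = - \frac{7140}{259 \cdot 12} = - \frac{7140}{3108} = \left(-7140\right) \frac{1}{3108} = - \frac{85}{37}$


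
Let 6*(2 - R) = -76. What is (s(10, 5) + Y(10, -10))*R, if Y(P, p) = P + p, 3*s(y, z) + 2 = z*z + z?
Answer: 1232/9 ≈ 136.89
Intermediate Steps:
R = 44/3 (R = 2 - ⅙*(-76) = 2 + 38/3 = 44/3 ≈ 14.667)
s(y, z) = -⅔ + z/3 + z²/3 (s(y, z) = -⅔ + (z*z + z)/3 = -⅔ + (z² + z)/3 = -⅔ + (z + z²)/3 = -⅔ + (z/3 + z²/3) = -⅔ + z/3 + z²/3)
(s(10, 5) + Y(10, -10))*R = ((-⅔ + (⅓)*5 + (⅓)*5²) + (10 - 10))*(44/3) = ((-⅔ + 5/3 + (⅓)*25) + 0)*(44/3) = ((-⅔ + 5/3 + 25/3) + 0)*(44/3) = (28/3 + 0)*(44/3) = (28/3)*(44/3) = 1232/9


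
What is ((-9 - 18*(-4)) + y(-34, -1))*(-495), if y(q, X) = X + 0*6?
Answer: -30690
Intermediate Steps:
y(q, X) = X (y(q, X) = X + 0 = X)
((-9 - 18*(-4)) + y(-34, -1))*(-495) = ((-9 - 18*(-4)) - 1)*(-495) = ((-9 + 72) - 1)*(-495) = (63 - 1)*(-495) = 62*(-495) = -30690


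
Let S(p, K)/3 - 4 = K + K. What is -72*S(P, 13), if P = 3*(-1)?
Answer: -6480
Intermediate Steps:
P = -3
S(p, K) = 12 + 6*K (S(p, K) = 12 + 3*(K + K) = 12 + 3*(2*K) = 12 + 6*K)
-72*S(P, 13) = -72*(12 + 6*13) = -72*(12 + 78) = -72*90 = -6480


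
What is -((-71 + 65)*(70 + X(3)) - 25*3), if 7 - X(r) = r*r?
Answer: 483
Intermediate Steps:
X(r) = 7 - r**2 (X(r) = 7 - r*r = 7 - r**2)
-((-71 + 65)*(70 + X(3)) - 25*3) = -((-71 + 65)*(70 + (7 - 1*3**2)) - 25*3) = -(-6*(70 + (7 - 1*9)) - 75) = -(-6*(70 + (7 - 9)) - 75) = -(-6*(70 - 2) - 75) = -(-6*68 - 75) = -(-408 - 75) = -1*(-483) = 483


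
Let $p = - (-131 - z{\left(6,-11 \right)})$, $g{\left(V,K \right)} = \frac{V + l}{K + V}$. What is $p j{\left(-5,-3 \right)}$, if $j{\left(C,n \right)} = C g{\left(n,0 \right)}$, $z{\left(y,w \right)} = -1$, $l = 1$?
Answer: $- \frac{1300}{3} \approx -433.33$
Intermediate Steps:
$g{\left(V,K \right)} = \frac{1 + V}{K + V}$ ($g{\left(V,K \right)} = \frac{V + 1}{K + V} = \frac{1 + V}{K + V}$)
$p = 130$ ($p = - (-131 - -1) = - (-131 + 1) = \left(-1\right) \left(-130\right) = 130$)
$j{\left(C,n \right)} = \frac{C \left(1 + n\right)}{n}$ ($j{\left(C,n \right)} = C \frac{1 + n}{0 + n} = C \frac{1 + n}{n} = \frac{C \left(1 + n\right)}{n}$)
$p j{\left(-5,-3 \right)} = 130 \left(-5 - \frac{5}{-3}\right) = 130 \left(-5 - - \frac{5}{3}\right) = 130 \left(-5 + \frac{5}{3}\right) = 130 \left(- \frac{10}{3}\right) = - \frac{1300}{3}$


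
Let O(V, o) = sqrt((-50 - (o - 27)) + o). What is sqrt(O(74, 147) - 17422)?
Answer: sqrt(-17422 + I*sqrt(23)) ≈ 0.018 + 131.99*I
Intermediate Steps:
O(V, o) = I*sqrt(23) (O(V, o) = sqrt((-50 - (-27 + o)) + o) = sqrt((-50 + (27 - o)) + o) = sqrt((-23 - o) + o) = sqrt(-23) = I*sqrt(23))
sqrt(O(74, 147) - 17422) = sqrt(I*sqrt(23) - 17422) = sqrt(-17422 + I*sqrt(23))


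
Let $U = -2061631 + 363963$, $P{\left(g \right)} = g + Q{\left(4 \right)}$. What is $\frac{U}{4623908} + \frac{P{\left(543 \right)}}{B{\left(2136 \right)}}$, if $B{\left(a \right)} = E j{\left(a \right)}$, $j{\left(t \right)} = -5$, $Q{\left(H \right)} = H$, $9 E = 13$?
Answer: $- \frac{5718461876}{75138505} \approx -76.106$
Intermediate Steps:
$E = \frac{13}{9}$ ($E = \frac{1}{9} \cdot 13 = \frac{13}{9} \approx 1.4444$)
$P{\left(g \right)} = 4 + g$ ($P{\left(g \right)} = g + 4 = 4 + g$)
$B{\left(a \right)} = - \frac{65}{9}$ ($B{\left(a \right)} = \frac{13}{9} \left(-5\right) = - \frac{65}{9}$)
$U = -1697668$
$\frac{U}{4623908} + \frac{P{\left(543 \right)}}{B{\left(2136 \right)}} = - \frac{1697668}{4623908} + \frac{4 + 543}{- \frac{65}{9}} = \left(-1697668\right) \frac{1}{4623908} + 547 \left(- \frac{9}{65}\right) = - \frac{424417}{1155977} - \frac{4923}{65} = - \frac{5718461876}{75138505}$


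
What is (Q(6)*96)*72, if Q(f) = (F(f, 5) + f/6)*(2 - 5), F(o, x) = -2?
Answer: 20736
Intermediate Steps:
Q(f) = 6 - f/2 (Q(f) = (-2 + f/6)*(2 - 5) = (-2 + f/6)*(-3) = 6 - f/2)
(Q(6)*96)*72 = ((6 - 1/2*6)*96)*72 = ((6 - 3)*96)*72 = (3*96)*72 = 288*72 = 20736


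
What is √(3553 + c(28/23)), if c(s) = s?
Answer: 3*√208909/23 ≈ 59.617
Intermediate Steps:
√(3553 + c(28/23)) = √(3553 + 28/23) = √(81747/23) = 3*√208909/23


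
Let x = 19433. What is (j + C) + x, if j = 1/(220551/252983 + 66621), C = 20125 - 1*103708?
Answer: -1081196993512117/16854200994 ≈ -64150.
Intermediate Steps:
C = -83583 (C = 20125 - 103708 = -83583)
j = 252983/16854200994 (j = 1/(220551*(1/252983) + 66621) = 1/(220551/252983 + 66621) = 1/(16854200994/252983) = 252983/16854200994 ≈ 1.5010e-5)
(j + C) + x = (252983/16854200994 - 83583) + 19433 = -1408724681428519/16854200994 + 19433 = -1081196993512117/16854200994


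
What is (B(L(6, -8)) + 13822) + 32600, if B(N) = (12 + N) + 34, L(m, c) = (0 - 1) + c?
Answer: 46459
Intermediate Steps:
L(m, c) = -1 + c
B(N) = 46 + N
(B(L(6, -8)) + 13822) + 32600 = ((46 + (-1 - 8)) + 13822) + 32600 = ((46 - 9) + 13822) + 32600 = (37 + 13822) + 32600 = 13859 + 32600 = 46459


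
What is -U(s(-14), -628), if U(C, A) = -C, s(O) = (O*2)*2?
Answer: -56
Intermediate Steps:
s(O) = 4*O (s(O) = (2*O)*2 = 4*O)
-U(s(-14), -628) = -(-1)*4*(-14) = -(-1)*(-56) = -1*56 = -56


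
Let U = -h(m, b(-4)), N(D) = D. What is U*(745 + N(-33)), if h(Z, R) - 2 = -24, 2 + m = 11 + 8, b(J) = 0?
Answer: 15664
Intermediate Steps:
m = 17 (m = -2 + (11 + 8) = -2 + 19 = 17)
h(Z, R) = -22 (h(Z, R) = 2 - 24 = -22)
U = 22 (U = -1*(-22) = 22)
U*(745 + N(-33)) = 22*(745 - 33) = 22*712 = 15664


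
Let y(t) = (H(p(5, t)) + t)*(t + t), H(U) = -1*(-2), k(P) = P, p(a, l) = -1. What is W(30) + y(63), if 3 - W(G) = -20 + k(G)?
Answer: 8183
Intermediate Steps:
H(U) = 2
W(G) = 23 - G (W(G) = 3 - (-20 + G) = 3 + (20 - G) = 23 - G)
y(t) = 2*t*(2 + t) (y(t) = (2 + t)*(t + t) = (2 + t)*(2*t) = 2*t*(2 + t))
W(30) + y(63) = (23 - 1*30) + 2*63*(2 + 63) = (23 - 30) + 2*63*65 = -7 + 8190 = 8183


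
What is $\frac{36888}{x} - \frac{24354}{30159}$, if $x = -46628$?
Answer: $- \frac{20815588}{13020869} \approx -1.5986$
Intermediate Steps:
$\frac{36888}{x} - \frac{24354}{30159} = \frac{36888}{-46628} - \frac{24354}{30159} = 36888 \left(- \frac{1}{46628}\right) - \frac{902}{1117} = - \frac{9222}{11657} - \frac{902}{1117} = - \frac{20815588}{13020869}$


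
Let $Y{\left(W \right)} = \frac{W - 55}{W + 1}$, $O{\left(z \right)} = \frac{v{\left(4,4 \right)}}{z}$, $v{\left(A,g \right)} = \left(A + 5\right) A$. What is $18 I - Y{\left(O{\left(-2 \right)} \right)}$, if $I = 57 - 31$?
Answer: $\frac{7883}{17} \approx 463.71$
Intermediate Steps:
$v{\left(A,g \right)} = A \left(5 + A\right)$ ($v{\left(A,g \right)} = \left(5 + A\right) A = A \left(5 + A\right)$)
$O{\left(z \right)} = \frac{36}{z}$ ($O{\left(z \right)} = \frac{4 \left(5 + 4\right)}{z} = \frac{4 \cdot 9}{z} = \frac{36}{z}$)
$I = 26$ ($I = 57 - 31 = 26$)
$Y{\left(W \right)} = \frac{-55 + W}{1 + W}$
$18 I - Y{\left(O{\left(-2 \right)} \right)} = 18 \cdot 26 - \frac{-55 + \frac{36}{-2}}{1 + \frac{36}{-2}} = 468 - \frac{-55 + 36 \left(- \frac{1}{2}\right)}{1 + 36 \left(- \frac{1}{2}\right)} = 468 - \frac{-55 - 18}{1 - 18} = 468 - \frac{1}{-17} \left(-73\right) = 468 - \left(- \frac{1}{17}\right) \left(-73\right) = 468 - \frac{73}{17} = \frac{7883}{17}$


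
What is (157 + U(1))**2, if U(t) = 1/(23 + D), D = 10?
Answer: 26853124/1089 ≈ 24659.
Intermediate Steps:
U(t) = 1/33 (U(t) = 1/(23 + 10) = 1/33)
(157 + U(1))**2 = (157 + 1/33)**2 = (5182/33)**2 = 26853124/1089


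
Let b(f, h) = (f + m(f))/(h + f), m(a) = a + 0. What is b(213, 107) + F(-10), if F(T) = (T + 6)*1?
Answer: -427/160 ≈ -2.6688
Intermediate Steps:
m(a) = a
F(T) = 6 + T (F(T) = (6 + T)*1 = 6 + T)
b(f, h) = 2*f/(f + h) (b(f, h) = (f + f)/(h + f) = (2*f)/(f + h) = 2*f/(f + h))
b(213, 107) + F(-10) = 2*213/(213 + 107) + (6 - 10) = 2*213/320 - 4 = 2*213*(1/320) - 4 = 213/160 - 4 = -427/160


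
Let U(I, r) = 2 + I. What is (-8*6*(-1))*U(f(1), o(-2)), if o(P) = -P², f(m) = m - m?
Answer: 96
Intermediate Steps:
f(m) = 0
(-8*6*(-1))*U(f(1), o(-2)) = (-8*6*(-1))*(2 + 0) = -48*(-1)*2 = 48*2 = 96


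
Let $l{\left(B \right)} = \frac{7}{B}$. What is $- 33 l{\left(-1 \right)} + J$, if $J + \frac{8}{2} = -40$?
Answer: $187$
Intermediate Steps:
$J = -44$ ($J = -4 - 40 = -44$)
$- 33 l{\left(-1 \right)} + J = - 33 \frac{7}{-1} - 44 = - 33 \cdot 7 \left(-1\right) - 44 = \left(-33\right) \left(-7\right) - 44 = 231 - 44 = 187$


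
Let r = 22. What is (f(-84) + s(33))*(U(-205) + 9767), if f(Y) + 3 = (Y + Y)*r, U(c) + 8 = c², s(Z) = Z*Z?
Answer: -135156240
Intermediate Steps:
s(Z) = Z²
U(c) = -8 + c²
f(Y) = -3 + 44*Y (f(Y) = -3 + (Y + Y)*22 = -3 + (2*Y)*22 = -3 + 44*Y)
(f(-84) + s(33))*(U(-205) + 9767) = ((-3 + 44*(-84)) + 33²)*((-8 + (-205)²) + 9767) = ((-3 - 3696) + 1089)*((-8 + 42025) + 9767) = (-3699 + 1089)*(42017 + 9767) = -2610*51784 = -135156240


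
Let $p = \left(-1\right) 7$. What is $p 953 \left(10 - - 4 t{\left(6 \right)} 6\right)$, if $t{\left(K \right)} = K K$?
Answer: $-5830454$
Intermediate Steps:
$t{\left(K \right)} = K^{2}$
$p = -7$
$p 953 \left(10 - - 4 t{\left(6 \right)} 6\right) = - 7 \cdot 953 \left(10 - - 4 \cdot 6^{2} \cdot 6\right) = - 7 \cdot 953 \left(10 - \left(-4\right) 36 \cdot 6\right) = - 7 \cdot 953 \left(10 - \left(-144\right) 6\right) = - 7 \cdot 953 \left(10 - -864\right) = - 7 \cdot 953 \left(10 + 864\right) = - 7 \cdot 953 \cdot 874 = \left(-7\right) 832922 = -5830454$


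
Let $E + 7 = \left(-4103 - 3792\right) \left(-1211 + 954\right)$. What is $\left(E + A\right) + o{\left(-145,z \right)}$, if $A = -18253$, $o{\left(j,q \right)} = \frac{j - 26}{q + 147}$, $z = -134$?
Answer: $\frac{26139644}{13} \approx 2.0107 \cdot 10^{6}$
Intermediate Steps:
$o{\left(j,q \right)} = \frac{-26 + j}{147 + q}$
$E = 2029008$ ($E = -7 + \left(-4103 - 3792\right) \left(-1211 + 954\right) = -7 - -2029015 = -7 + 2029015 = 2029008$)
$\left(E + A\right) + o{\left(-145,z \right)} = \left(2029008 - 18253\right) + \frac{-26 - 145}{147 - 134} = 2010755 + \frac{1}{13} \left(-171\right) = 2010755 - \frac{171}{13} = \frac{26139644}{13}$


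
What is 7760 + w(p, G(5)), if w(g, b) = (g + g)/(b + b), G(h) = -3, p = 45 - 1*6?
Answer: 7747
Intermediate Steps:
p = 39 (p = 45 - 6 = 39)
w(g, b) = g/b (w(g, b) = (2*g)/((2*b)) = (2*g)*(1/(2*b)) = g/b)
7760 + w(p, G(5)) = 7760 + 39/(-3) = 7760 + 39*(-⅓) = 7760 - 13 = 7747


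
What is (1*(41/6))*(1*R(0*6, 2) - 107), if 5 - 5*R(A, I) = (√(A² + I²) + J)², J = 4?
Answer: -11603/15 ≈ -773.53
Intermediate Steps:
R(A, I) = 1 - (4 + √(A² + I²))²/5 (R(A, I) = 1 - (√(A² + I²) + 4)²/5 = 1 - (4 + √(A² + I²))²/5)
(1*(41/6))*(1*R(0*6, 2) - 107) = (1*(41/6))*(1*(1 - (4 + √((0*6)² + 2²))²/5) - 107) = (1*(41*(⅙)))*(1*(1 - (4 + √(0² + 4))²/5) - 107) = (1*(41/6))*(1*(1 - (4 + √(0 + 4))²/5) - 107) = 41*(1*(1 - (4 + √4)²/5) - 107)/6 = 41*(1*(1 - (4 + 2)²/5) - 107)/6 = 41*(1*(1 - ⅕*6²) - 107)/6 = 41*(1*(1 - ⅕*36) - 107)/6 = 41*(1*(1 - 36/5) - 107)/6 = 41*(1*(-31/5) - 107)/6 = 41*(-31/5 - 107)/6 = (41/6)*(-566/5) = -11603/15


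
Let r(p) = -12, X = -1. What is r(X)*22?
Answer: -264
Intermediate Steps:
r(X)*22 = -12*22 = -264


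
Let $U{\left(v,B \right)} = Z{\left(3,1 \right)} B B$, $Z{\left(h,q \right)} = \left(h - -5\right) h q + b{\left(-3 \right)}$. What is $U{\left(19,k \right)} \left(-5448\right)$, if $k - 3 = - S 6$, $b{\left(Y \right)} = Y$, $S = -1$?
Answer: $-9267048$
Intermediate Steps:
$k = 9$ ($k = 3 + \left(-1\right) \left(-1\right) 6 = 3 + 1 \cdot 6 = 3 + 6 = 9$)
$Z{\left(h,q \right)} = -3 + h q \left(5 + h\right)$ ($Z{\left(h,q \right)} = \left(h - -5\right) h q - 3 = \left(h + 5\right) h q - 3 = \left(5 + h\right) h q - 3 = h \left(5 + h\right) q - 3 = h q \left(5 + h\right) - 3 = -3 + h q \left(5 + h\right)$)
$U{\left(v,B \right)} = 21 B^{2}$ ($U{\left(v,B \right)} = \left(-3 + 1 \cdot 3^{2} + 5 \cdot 3 \cdot 1\right) B B = \left(-3 + 1 \cdot 9 + 15\right) B B = \left(-3 + 9 + 15\right) B B = 21 B B = 21 B^{2}$)
$U{\left(19,k \right)} \left(-5448\right) = 21 \cdot 9^{2} \left(-5448\right) = 21 \cdot 81 \left(-5448\right) = 1701 \left(-5448\right) = -9267048$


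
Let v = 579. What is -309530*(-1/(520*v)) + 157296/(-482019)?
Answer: 261129901/372118668 ≈ 0.70174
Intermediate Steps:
-309530*(-1/(520*v)) + 157296/(-482019) = -309530/((-520*579)) + 157296/(-482019) = -309530/(-301080) + 157296*(-1/482019) = -309530*(-1/301080) - 52432/160673 = 2381/2316 - 52432/160673 = 261129901/372118668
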